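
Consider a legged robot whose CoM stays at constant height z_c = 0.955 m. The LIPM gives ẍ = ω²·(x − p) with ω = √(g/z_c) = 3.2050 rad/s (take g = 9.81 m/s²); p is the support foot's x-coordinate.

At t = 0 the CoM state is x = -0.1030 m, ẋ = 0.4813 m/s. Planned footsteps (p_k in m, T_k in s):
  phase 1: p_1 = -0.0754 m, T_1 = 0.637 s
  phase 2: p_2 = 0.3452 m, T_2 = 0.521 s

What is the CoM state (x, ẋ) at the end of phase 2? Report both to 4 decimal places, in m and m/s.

x = 1.6937, ẋ = 4.5898

phase 1: p=-0.0754, T=0.637, ωT=2.041585, cosh=3.916316, sinh=3.786493; start (x,ẋ)=(-0.103000, 0.481300) → end (x,ẋ)=(0.385133, 1.549977)
phase 2: p=0.3452, T=0.521, ωT=1.669805, cosh=2.749708, sinh=2.561424; start (x,ẋ)=(0.385133, 1.549977) → end (x,ẋ)=(1.693741, 4.589812)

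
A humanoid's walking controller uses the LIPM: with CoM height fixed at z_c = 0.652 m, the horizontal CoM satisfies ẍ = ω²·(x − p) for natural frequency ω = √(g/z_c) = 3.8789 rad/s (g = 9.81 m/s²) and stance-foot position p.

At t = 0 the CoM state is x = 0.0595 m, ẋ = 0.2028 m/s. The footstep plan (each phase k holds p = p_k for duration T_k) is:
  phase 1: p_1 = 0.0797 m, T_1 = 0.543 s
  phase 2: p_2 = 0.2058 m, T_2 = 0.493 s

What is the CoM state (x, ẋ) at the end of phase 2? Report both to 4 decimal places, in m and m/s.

phase 1: p=0.0797, T=0.543, ωT=2.106243, cosh=4.169501, sinh=4.047807; start (x,ẋ)=(0.059500, 0.202800) → end (x,ẋ)=(0.207107, 0.528414)
phase 2: p=0.2058, T=0.493, ωT=1.912298, cosh=3.458182, sinh=3.310441; start (x,ẋ)=(0.207107, 0.528414) → end (x,ẋ)=(0.661294, 1.844135)

x = 0.6613, ẋ = 1.8441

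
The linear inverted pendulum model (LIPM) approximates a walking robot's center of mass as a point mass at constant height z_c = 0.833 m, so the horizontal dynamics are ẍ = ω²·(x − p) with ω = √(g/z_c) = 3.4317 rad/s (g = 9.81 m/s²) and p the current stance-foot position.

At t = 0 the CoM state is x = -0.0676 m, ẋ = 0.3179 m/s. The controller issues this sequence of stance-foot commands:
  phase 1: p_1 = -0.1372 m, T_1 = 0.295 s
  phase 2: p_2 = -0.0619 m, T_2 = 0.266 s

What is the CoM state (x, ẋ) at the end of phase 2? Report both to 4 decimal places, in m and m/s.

phase 1: p=-0.1372, T=0.295, ωT=1.012352, cosh=1.557714, sinh=1.194351; start (x,ẋ)=(-0.067600, 0.317900) → end (x,ẋ)=(0.081857, 0.780464)
phase 2: p=-0.0619, T=0.266, ωT=0.912832, cosh=1.446377, sinh=1.044991; start (x,ẋ)=(0.081857, 0.780464) → end (x,ẋ)=(0.383687, 1.644372)

x = 0.3837, ẋ = 1.6444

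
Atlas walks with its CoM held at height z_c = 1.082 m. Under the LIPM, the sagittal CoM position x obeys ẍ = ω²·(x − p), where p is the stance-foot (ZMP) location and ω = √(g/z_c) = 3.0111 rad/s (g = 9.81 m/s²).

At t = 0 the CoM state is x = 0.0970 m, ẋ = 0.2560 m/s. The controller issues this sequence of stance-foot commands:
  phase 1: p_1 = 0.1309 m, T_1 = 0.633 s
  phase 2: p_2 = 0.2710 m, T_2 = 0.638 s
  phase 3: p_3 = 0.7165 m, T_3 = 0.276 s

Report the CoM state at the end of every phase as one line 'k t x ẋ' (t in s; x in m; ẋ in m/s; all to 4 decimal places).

phase 1: p=0.1309, T=0.633, ωT=1.906026, cosh=3.437489, sinh=3.288819; start (x,ẋ)=(0.097000, 0.256000) → end (x,ẋ)=(0.293980, 0.544287)
phase 2: p=0.2710, T=0.638, ωT=1.921082, cosh=3.487395, sinh=3.340946; start (x,ẋ)=(0.293980, 0.544287) → end (x,ẋ)=(0.955052, 2.129324)
phase 3: p=0.7165, T=0.276, ωT=0.831064, cosh=1.365672, sinh=0.930087; start (x,ẋ)=(0.955052, 2.129324) → end (x,ẋ)=(1.700002, 3.576043)

1 0.6330 0.2940 0.5443
2 1.2710 0.9551 2.1293
3 1.5470 1.7000 3.5760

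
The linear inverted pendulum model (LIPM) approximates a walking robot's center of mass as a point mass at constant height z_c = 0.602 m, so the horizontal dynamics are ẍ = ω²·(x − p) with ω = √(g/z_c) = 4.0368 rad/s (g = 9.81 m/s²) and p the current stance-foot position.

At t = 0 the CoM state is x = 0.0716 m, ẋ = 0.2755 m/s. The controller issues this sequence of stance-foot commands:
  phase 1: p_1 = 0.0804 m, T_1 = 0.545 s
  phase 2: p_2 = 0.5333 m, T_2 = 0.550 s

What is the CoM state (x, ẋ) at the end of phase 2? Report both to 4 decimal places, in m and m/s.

x = 0.8934, ẋ = 1.6559

phase 1: p=0.0804, T=0.545, ωT=2.200056, cosh=4.568158, sinh=4.457361; start (x,ẋ)=(0.071600, 0.275500) → end (x,ẋ)=(0.344402, 1.100185)
phase 2: p=0.5333, T=0.550, ωT=2.220240, cosh=4.659062, sinh=4.550479; start (x,ẋ)=(0.344402, 1.100185) → end (x,ẋ)=(0.893396, 1.655897)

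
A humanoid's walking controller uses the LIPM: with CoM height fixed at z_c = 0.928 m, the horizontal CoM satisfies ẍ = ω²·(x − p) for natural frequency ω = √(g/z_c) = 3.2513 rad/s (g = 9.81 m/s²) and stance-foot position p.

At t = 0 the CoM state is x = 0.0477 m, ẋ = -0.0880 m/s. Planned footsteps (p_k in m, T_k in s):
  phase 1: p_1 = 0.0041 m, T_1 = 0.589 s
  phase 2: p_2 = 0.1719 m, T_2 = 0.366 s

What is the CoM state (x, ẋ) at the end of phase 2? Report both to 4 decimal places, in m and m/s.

x = 0.0566, ẋ = -0.2192

phase 1: p=0.0041, T=0.589, ωT=1.915016, cosh=3.467192, sinh=3.319853; start (x,ẋ)=(0.047700, -0.088000) → end (x,ẋ)=(0.065414, 0.165498)
phase 2: p=0.1719, T=0.366, ωT=1.189976, cosh=1.795615, sinh=1.491387; start (x,ẋ)=(0.065414, 0.165498) → end (x,ẋ)=(0.056607, -0.219173)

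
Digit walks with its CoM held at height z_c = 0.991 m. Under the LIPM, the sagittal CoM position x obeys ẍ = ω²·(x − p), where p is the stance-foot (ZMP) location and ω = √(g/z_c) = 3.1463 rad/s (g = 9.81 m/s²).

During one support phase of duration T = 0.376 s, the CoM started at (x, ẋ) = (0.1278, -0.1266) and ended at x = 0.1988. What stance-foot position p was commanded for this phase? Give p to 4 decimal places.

ωT = 3.1463·0.376 = 1.183009; cosh(ωT) = 1.785268, sinh(ωT) = 1.478913
x(T) = p + (x₀−p)·cosh(ωT) + (ẋ₀/ω)·sinh(ωT) ⇒ p·(1 − cosh) = x(T) − x₀·cosh − (ẋ₀/ω)·sinh
numerator   = 0.1988 − (0.1278)·1.785268 − (-0.1266/3.1463)·1.478913 = 0.030151
denominator = 1 − 1.785268 = -0.785268
p = 0.030151 / -0.785268 = -0.0384

p = -0.0384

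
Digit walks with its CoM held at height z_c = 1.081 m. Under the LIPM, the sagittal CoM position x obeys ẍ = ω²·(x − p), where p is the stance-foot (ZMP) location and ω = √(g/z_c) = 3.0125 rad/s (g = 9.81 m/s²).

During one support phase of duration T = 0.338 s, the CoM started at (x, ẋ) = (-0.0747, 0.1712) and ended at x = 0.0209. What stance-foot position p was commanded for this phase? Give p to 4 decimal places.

p = -0.1229

ωT = 3.0125·0.338 = 1.018225; cosh(ωT) = 1.564756, sinh(ωT) = 1.203521
x(T) = p + (x₀−p)·cosh(ωT) + (ẋ₀/ω)·sinh(ωT) ⇒ p·(1 − cosh) = x(T) − x₀·cosh − (ẋ₀/ω)·sinh
numerator   = 0.0209 − (-0.0747)·1.564756 − (0.1712/3.0125)·1.203521 = 0.069391
denominator = 1 − 1.564756 = -0.564756
p = 0.069391 / -0.564756 = -0.1229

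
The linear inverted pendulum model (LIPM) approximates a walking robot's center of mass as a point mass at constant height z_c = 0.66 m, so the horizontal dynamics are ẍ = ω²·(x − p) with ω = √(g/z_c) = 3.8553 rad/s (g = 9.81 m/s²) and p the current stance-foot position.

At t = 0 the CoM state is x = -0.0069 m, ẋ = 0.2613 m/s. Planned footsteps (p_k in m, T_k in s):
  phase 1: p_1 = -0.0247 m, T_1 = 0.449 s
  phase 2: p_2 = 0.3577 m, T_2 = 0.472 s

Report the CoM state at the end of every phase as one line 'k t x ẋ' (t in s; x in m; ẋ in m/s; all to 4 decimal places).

phase 1: p=-0.0247, T=0.449, ωT=1.731030, cosh=2.911784, sinh=2.734682; start (x,ẋ)=(-0.006900, 0.261300) → end (x,ẋ)=(0.212478, 0.948515)
phase 2: p=0.3577, T=0.472, ωT=1.819702, cosh=3.166046, sinh=3.003971; start (x,ẋ)=(0.212478, 0.948515) → end (x,ẋ)=(0.636983, 1.321192)

1 0.4490 0.2125 0.9485
2 0.9210 0.6370 1.3212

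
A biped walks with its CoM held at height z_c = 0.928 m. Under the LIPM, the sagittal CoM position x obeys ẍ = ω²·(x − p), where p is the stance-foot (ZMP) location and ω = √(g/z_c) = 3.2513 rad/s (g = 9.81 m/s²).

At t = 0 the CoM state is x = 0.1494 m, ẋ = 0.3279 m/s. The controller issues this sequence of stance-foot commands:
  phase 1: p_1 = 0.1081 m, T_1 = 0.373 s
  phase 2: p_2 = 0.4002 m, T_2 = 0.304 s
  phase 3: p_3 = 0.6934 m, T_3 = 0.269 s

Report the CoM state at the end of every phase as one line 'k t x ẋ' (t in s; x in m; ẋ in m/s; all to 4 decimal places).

1 0.3730 0.3383 0.8059
2 0.6770 0.5923 0.9995
3 0.9460 0.8556 1.0812

phase 1: p=0.1081, T=0.373, ωT=1.212735, cosh=1.830026, sinh=1.532643; start (x,ẋ)=(0.149400, 0.327900) → end (x,ẋ)=(0.338250, 0.805867)
phase 2: p=0.4002, T=0.304, ωT=0.988395, cosh=1.529546, sinh=1.157373; start (x,ẋ)=(0.338250, 0.805867) → end (x,ẋ)=(0.592311, 0.999495)
phase 3: p=0.6934, T=0.269, ωT=0.874600, cosh=1.407472, sinh=0.990443; start (x,ẋ)=(0.592311, 0.999495) → end (x,ẋ)=(0.855596, 1.081232)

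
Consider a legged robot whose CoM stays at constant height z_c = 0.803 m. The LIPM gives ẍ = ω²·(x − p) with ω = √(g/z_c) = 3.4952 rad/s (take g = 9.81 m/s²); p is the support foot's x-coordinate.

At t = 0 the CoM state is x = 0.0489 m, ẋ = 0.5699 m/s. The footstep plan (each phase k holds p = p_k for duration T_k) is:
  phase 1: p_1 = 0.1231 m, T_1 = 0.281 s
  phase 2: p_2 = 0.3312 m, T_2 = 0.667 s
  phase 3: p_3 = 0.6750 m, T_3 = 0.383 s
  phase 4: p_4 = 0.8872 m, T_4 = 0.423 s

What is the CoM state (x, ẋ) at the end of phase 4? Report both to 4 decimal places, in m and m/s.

x = 0.0203, ẋ = -2.7831

phase 1: p=0.1231, T=0.281, ωT=0.982151, cosh=1.522349, sinh=1.147845; start (x,ẋ)=(0.048900, 0.569900) → end (x,ẋ)=(0.197300, 0.569900)
phase 2: p=0.3312, T=0.667, ωT=2.331298, cosh=5.194232, sinh=5.097063; start (x,ẋ)=(0.197300, 0.569900) → end (x,ẋ)=(0.466782, 0.574738)
phase 3: p=0.6750, T=0.383, ωT=1.338662, cosh=2.038066, sinh=1.775870; start (x,ẋ)=(0.466782, 0.574738) → end (x,ẋ)=(0.542655, -0.121062)
phase 4: p=0.8872, T=0.423, ωT=1.478470, cosh=2.307107, sinh=2.079121; start (x,ẋ)=(0.542655, -0.121062) → end (x,ẋ)=(0.020283, -2.783095)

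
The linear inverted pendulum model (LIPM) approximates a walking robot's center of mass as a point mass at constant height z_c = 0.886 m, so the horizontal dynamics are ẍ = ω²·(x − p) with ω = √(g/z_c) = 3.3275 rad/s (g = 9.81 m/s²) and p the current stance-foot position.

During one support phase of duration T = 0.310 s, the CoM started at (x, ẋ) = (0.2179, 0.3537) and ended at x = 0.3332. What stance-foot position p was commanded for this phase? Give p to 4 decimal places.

p = 0.2435

ωT = 3.3275·0.310 = 1.031525; cosh(ωT) = 1.580902, sinh(ωT) = 1.224439
x(T) = p + (x₀−p)·cosh(ωT) + (ẋ₀/ω)·sinh(ωT) ⇒ p·(1 − cosh) = x(T) − x₀·cosh − (ẋ₀/ω)·sinh
numerator   = 0.3332 − (0.2179)·1.580902 − (0.3537/3.3275)·1.224439 = -0.141431
denominator = 1 − 1.580902 = -0.580902
p = -0.141431 / -0.580902 = 0.2435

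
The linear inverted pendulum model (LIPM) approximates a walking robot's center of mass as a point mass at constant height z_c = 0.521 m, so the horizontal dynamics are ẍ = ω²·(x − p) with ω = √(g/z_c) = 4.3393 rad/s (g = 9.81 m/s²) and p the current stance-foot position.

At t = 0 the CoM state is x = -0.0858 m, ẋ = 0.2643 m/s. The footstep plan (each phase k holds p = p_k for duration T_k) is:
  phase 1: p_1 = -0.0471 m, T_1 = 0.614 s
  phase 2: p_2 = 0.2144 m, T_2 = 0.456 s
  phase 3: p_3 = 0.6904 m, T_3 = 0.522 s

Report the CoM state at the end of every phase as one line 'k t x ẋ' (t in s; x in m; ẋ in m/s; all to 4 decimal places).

phase 1: p=-0.0471, T=0.614, ωT=2.664330, cosh=7.213988, sinh=7.144342; start (x,ẋ)=(-0.085800, 0.264300) → end (x,ẋ)=(0.108869, 0.706901)
phase 2: p=0.2144, T=0.456, ωT=1.978721, cosh=3.685865, sinh=3.547619; start (x,ẋ)=(0.108869, 0.706901) → end (x,ẋ)=(0.403359, 0.980985)
phase 3: p=0.6904, T=0.522, ωT=2.265115, cosh=4.868023, sinh=4.764205; start (x,ẋ)=(0.403359, 0.980985) → end (x,ẋ)=(0.370123, -1.158625)

1 0.6140 0.1089 0.7069
2 1.0700 0.4034 0.9810
3 1.5920 0.3701 -1.1586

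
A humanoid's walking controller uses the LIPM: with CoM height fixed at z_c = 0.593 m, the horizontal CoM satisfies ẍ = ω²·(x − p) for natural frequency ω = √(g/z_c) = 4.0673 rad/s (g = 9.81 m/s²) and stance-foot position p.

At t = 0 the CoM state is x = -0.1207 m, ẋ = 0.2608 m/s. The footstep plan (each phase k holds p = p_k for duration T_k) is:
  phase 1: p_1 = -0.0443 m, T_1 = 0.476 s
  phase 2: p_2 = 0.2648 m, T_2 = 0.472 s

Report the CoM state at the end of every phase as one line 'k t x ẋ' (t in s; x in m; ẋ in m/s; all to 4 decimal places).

phase 1: p=-0.0443, T=0.476, ωT=1.936035, cosh=3.537744, sinh=3.393469; start (x,ẋ)=(-0.120700, 0.260800) → end (x,ẋ)=(-0.096990, -0.131849)
phase 2: p=0.2648, T=0.472, ωT=1.919766, cosh=3.483001, sinh=3.336359; start (x,ẋ)=(-0.096990, -0.131849) → end (x,ẋ)=(-1.103470, -5.368716)

1 0.4760 -0.0970 -0.1318
2 0.9480 -1.1035 -5.3687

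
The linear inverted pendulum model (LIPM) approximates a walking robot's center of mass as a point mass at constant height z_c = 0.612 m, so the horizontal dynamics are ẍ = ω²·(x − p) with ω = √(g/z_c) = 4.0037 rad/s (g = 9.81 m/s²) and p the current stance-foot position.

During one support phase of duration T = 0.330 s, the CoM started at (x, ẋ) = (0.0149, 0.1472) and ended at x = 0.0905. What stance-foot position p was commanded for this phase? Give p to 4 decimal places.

p = 0.0034

ωT = 4.0037·0.330 = 1.321221; cosh(ωT) = 2.007402, sinh(ωT) = 1.740593
x(T) = p + (x₀−p)·cosh(ωT) + (ẋ₀/ω)·sinh(ωT) ⇒ p·(1 − cosh) = x(T) − x₀·cosh − (ẋ₀/ω)·sinh
numerator   = 0.0905 − (0.0149)·2.007402 − (0.1472/4.0037)·1.740593 = -0.003405
denominator = 1 − 2.007402 = -1.007402
p = -0.003405 / -1.007402 = 0.0034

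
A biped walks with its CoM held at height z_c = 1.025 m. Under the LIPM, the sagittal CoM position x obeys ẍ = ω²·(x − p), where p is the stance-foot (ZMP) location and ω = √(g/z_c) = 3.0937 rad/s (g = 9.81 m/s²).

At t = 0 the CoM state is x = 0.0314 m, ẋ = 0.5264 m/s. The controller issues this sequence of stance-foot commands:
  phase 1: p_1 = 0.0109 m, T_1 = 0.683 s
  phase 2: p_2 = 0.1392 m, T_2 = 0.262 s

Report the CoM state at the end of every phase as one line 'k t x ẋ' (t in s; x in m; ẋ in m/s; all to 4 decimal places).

1 0.6830 0.7905 2.4678
2 0.9450 1.7361 5.1418

phase 1: p=0.0109, T=0.683, ωT=2.112997, cosh=4.196937, sinh=4.076062; start (x,ẋ)=(0.031400, 0.526400) → end (x,ẋ)=(0.790488, 2.467775)
phase 2: p=0.1392, T=0.262, ωT=0.810549, cosh=1.346879, sinh=0.902265; start (x,ẋ)=(0.790488, 2.467775) → end (x,ẋ)=(1.736123, 5.141758)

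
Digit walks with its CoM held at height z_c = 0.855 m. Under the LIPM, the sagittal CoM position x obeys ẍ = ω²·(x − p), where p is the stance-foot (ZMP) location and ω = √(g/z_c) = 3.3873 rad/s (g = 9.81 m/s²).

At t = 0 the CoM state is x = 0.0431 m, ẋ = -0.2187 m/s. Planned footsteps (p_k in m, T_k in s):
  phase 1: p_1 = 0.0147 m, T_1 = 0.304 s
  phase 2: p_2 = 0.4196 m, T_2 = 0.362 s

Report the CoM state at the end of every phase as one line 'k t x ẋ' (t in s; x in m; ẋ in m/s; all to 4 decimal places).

1 0.3040 -0.0193 -0.2277
2 0.6660 -0.4975 -2.7371

phase 1: p=0.0147, T=0.304, ωT=1.029739, cosh=1.578718, sinh=1.221618; start (x,ẋ)=(0.043100, -0.218700) → end (x,ẋ)=(-0.019338, -0.227747)
phase 2: p=0.4196, T=0.362, ωT=1.226203, cosh=1.850834, sinh=1.557429; start (x,ẋ)=(-0.019338, -0.227747) → end (x,ẋ)=(-0.497515, -2.737128)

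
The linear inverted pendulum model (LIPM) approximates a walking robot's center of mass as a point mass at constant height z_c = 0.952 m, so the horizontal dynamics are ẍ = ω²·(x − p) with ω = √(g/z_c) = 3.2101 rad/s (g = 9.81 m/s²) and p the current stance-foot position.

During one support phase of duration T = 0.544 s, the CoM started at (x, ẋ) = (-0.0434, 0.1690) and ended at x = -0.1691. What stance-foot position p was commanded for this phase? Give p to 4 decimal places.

ωT = 3.2101·0.544 = 1.746294; cosh(ωT) = 2.953868, sinh(ωT) = 2.779449
x(T) = p + (x₀−p)·cosh(ωT) + (ẋ₀/ω)·sinh(ωT) ⇒ p·(1 − cosh) = x(T) − x₀·cosh − (ẋ₀/ω)·sinh
numerator   = -0.1691 − (-0.0434)·2.953868 − (0.1690/3.2101)·2.779449 = -0.187230
denominator = 1 − 2.953868 = -1.953868
p = -0.187230 / -1.953868 = 0.0958

p = 0.0958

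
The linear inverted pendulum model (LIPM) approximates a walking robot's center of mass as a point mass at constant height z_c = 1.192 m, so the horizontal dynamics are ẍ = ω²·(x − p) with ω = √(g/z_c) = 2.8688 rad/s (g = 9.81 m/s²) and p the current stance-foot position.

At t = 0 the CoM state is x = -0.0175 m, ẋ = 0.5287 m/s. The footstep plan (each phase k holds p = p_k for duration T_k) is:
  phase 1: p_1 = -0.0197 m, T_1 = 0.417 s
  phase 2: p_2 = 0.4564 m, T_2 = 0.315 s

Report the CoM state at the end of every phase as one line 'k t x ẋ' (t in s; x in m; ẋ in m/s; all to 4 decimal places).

1 0.4170 0.2612 0.9638
2 0.7320 0.5226 0.8071

phase 1: p=-0.0197, T=0.417, ωT=1.196290, cosh=1.805067, sinh=1.502753; start (x,ẋ)=(-0.017500, 0.528700) → end (x,ẋ)=(0.261218, 0.963824)
phase 2: p=0.4564, T=0.315, ωT=0.903672, cosh=1.436865, sinh=1.031786; start (x,ẋ)=(0.261218, 0.963824) → end (x,ẋ)=(0.522597, 0.807149)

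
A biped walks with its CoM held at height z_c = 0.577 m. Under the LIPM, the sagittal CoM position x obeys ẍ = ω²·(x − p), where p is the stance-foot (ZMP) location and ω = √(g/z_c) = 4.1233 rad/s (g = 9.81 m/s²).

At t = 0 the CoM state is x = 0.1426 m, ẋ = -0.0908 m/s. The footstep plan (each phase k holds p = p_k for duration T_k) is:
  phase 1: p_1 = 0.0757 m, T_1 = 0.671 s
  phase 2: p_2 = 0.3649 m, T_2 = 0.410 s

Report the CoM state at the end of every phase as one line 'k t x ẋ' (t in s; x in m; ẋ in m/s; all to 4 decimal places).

1 0.6710 0.4354 1.4602
2 1.0810 1.4901 4.8553

phase 1: p=0.0757, T=0.671, ωT=2.766734, cosh=7.984735, sinh=7.921868; start (x,ẋ)=(0.142600, -0.090800) → end (x,ẋ)=(0.435430, 1.460224)
phase 2: p=0.3649, T=0.410, ωT=1.690553, cosh=2.803448, sinh=2.619030; start (x,ẋ)=(0.435430, 1.460224) → end (x,ẋ)=(1.490129, 4.855315)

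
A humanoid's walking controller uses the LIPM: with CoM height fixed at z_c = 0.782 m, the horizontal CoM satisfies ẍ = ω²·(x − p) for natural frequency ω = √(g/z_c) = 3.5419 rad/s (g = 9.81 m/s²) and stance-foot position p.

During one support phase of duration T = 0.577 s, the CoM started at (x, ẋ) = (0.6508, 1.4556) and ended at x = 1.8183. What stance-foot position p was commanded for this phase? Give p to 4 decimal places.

ωT = 3.5419·0.577 = 2.043676; cosh(ωT) = 3.924243, sinh(ωT) = 3.794691
x(T) = p + (x₀−p)·cosh(ωT) + (ẋ₀/ω)·sinh(ωT) ⇒ p·(1 − cosh) = x(T) − x₀·cosh − (ẋ₀/ω)·sinh
numerator   = 1.8183 − (0.6508)·3.924243 − (1.4556/3.5419)·3.794691 = -2.295086
denominator = 1 − 3.924243 = -2.924243
p = -2.295086 / -2.924243 = 0.7848

p = 0.7848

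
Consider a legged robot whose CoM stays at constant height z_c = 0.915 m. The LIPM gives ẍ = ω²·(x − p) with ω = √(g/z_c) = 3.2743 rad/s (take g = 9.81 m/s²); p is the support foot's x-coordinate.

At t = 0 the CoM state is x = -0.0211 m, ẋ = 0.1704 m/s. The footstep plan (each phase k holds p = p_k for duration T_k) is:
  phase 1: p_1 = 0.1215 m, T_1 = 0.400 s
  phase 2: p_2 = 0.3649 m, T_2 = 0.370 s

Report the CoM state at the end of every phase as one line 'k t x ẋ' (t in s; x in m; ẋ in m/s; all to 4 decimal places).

phase 1: p=0.1215, T=0.400, ωT=1.309720, cosh=1.987516, sinh=1.717620; start (x,ẋ)=(-0.021100, 0.170400) → end (x,ẋ)=(-0.072532, -0.463310)
phase 2: p=0.3649, T=0.370, ωT=1.211491, cosh=1.828121, sinh=1.530368; start (x,ẋ)=(-0.072532, -0.463310) → end (x,ẋ)=(-0.651324, -3.038907)

1 0.4000 -0.0725 -0.4633
2 0.7700 -0.6513 -3.0389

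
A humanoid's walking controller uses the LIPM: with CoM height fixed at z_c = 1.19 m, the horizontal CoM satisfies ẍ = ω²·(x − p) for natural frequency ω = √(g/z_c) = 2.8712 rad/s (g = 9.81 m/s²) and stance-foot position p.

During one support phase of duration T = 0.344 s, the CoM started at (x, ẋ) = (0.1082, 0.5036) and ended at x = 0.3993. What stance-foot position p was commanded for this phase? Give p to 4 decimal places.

p = -0.0588

ωT = 2.8712·0.344 = 0.987693; cosh(ωT) = 1.528734, sinh(ωT) = 1.156299
x(T) = p + (x₀−p)·cosh(ωT) + (ẋ₀/ω)·sinh(ωT) ⇒ p·(1 − cosh) = x(T) − x₀·cosh − (ẋ₀/ω)·sinh
numerator   = 0.3993 − (0.1082)·1.528734 − (0.5036/2.8712)·1.156299 = 0.031080
denominator = 1 − 1.528734 = -0.528734
p = 0.031080 / -0.528734 = -0.0588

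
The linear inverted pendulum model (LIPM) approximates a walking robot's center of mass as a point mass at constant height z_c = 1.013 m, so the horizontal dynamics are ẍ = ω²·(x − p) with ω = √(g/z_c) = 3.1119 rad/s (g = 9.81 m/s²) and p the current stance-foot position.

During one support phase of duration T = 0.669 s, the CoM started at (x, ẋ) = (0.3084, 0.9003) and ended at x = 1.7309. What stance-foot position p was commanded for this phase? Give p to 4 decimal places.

p = 0.2171

ωT = 3.1119·0.669 = 2.081861; cosh(ωT) = 4.072039, sinh(ωT) = 3.947341
x(T) = p + (x₀−p)·cosh(ωT) + (ẋ₀/ω)·sinh(ωT) ⇒ p·(1 − cosh) = x(T) − x₀·cosh − (ẋ₀/ω)·sinh
numerator   = 1.7309 − (0.3084)·4.072039 − (0.9003/3.1119)·3.947341 = -0.666917
denominator = 1 − 4.072039 = -3.072039
p = -0.666917 / -3.072039 = 0.2171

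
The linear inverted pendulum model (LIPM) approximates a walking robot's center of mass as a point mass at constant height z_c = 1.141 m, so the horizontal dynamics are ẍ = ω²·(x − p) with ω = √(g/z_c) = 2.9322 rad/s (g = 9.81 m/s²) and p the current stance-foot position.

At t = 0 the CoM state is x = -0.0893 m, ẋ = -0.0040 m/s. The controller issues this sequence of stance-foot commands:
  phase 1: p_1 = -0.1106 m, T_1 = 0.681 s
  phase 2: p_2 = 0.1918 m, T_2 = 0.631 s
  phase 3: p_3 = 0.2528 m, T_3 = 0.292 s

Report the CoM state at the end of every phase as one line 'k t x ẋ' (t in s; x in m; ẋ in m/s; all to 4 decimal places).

1 0.6810 -0.0356 0.2108
2 1.3120 -0.3265 -1.3818
3 1.6040 -1.0067 -3.5587

phase 1: p=-0.1106, T=0.681, ωT=1.996828, cosh=3.750711, sinh=3.614946; start (x,ẋ)=(-0.089300, -0.004000) → end (x,ẋ)=(-0.035641, 0.210772)
phase 2: p=0.1918, T=0.631, ωT=1.850218, cosh=3.259205, sinh=3.102002; start (x,ẋ)=(-0.035641, 0.210772) → end (x,ẋ)=(-0.326500, -1.381787)
phase 3: p=0.2528, T=0.292, ωT=0.856202, cosh=1.389488, sinh=0.964716; start (x,ẋ)=(-0.326500, -1.381787) → end (x,ẋ)=(-1.006749, -3.558665)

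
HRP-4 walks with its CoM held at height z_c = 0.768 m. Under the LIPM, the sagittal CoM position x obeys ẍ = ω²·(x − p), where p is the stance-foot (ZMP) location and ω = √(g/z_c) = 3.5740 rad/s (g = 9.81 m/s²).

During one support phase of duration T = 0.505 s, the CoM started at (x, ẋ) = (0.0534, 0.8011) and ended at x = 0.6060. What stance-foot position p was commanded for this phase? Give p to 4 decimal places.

p = 0.1054

ωT = 3.5740·0.505 = 1.804870; cosh(ωT) = 3.121838, sinh(ωT) = 2.957343
x(T) = p + (x₀−p)·cosh(ωT) + (ẋ₀/ω)·sinh(ωT) ⇒ p·(1 − cosh) = x(T) − x₀·cosh − (ẋ₀/ω)·sinh
numerator   = 0.6060 − (0.0534)·3.121838 − (0.8011/3.5740)·2.957343 = -0.223585
denominator = 1 − 3.121838 = -2.121838
p = -0.223585 / -2.121838 = 0.1054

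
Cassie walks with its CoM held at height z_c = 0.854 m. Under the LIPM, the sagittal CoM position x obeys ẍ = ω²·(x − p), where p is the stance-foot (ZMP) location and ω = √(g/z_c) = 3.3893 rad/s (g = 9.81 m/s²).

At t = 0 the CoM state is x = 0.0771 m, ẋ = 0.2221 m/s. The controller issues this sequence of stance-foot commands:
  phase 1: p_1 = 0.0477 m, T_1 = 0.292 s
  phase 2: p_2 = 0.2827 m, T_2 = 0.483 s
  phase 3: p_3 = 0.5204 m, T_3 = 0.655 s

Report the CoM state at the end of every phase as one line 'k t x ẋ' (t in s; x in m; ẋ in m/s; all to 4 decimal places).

1 0.2920 0.1687 0.4556
2 0.7750 0.3109 0.2596
3 1.4300 -0.1068 -2.0205

phase 1: p=0.0477, T=0.292, ωT=0.989676, cosh=1.531029, sinh=1.159332; start (x,ẋ)=(0.077100, 0.222100) → end (x,ẋ)=(0.168683, 0.455564)
phase 2: p=0.2827, T=0.483, ωT=1.637032, cosh=2.667224, sinh=2.472667; start (x,ẋ)=(0.168683, 0.455564) → end (x,ẋ)=(0.310948, 0.259559)
phase 3: p=0.5204, T=0.655, ωT=2.219991, cosh=4.657931, sinh=4.549321; start (x,ẋ)=(0.310948, 0.259559) → end (x,ẋ)=(-0.106817, -2.020534)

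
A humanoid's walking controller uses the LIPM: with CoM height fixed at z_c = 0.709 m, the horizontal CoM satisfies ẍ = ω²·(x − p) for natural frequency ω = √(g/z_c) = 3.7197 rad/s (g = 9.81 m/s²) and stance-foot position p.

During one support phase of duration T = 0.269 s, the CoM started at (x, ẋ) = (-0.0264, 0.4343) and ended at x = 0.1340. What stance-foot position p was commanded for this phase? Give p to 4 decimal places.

p = -0.0688

ωT = 3.7197·0.269 = 1.000599; cosh(ωT) = 1.543785, sinh(ωT) = 1.176126
x(T) = p + (x₀−p)·cosh(ωT) + (ẋ₀/ω)·sinh(ωT) ⇒ p·(1 − cosh) = x(T) − x₀·cosh − (ẋ₀/ω)·sinh
numerator   = 0.1340 − (-0.0264)·1.543785 − (0.4343/3.7197)·1.176126 = 0.037435
denominator = 1 − 1.543785 = -0.543785
p = 0.037435 / -0.543785 = -0.0688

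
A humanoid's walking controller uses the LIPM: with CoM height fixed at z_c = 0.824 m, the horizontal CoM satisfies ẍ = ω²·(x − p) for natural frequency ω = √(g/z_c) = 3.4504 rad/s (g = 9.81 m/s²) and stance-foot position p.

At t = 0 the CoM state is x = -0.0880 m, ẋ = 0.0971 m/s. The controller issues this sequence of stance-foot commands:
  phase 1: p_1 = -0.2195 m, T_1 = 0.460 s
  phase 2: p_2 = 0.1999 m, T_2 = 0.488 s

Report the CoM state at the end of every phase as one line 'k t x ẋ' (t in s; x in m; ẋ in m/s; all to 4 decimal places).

1 0.4600 0.1814 1.3103
2 0.9480 1.1357 3.4842

phase 1: p=-0.2195, T=0.460, ωT=1.587184, cosh=2.547230, sinh=2.342729; start (x,ẋ)=(-0.088000, 0.097100) → end (x,ẋ)=(0.181389, 1.310297)
phase 2: p=0.1999, T=0.488, ωT=1.683795, cosh=2.785813, sinh=2.600145; start (x,ẋ)=(0.181389, 1.310297) → end (x,ẋ)=(1.135743, 3.484171)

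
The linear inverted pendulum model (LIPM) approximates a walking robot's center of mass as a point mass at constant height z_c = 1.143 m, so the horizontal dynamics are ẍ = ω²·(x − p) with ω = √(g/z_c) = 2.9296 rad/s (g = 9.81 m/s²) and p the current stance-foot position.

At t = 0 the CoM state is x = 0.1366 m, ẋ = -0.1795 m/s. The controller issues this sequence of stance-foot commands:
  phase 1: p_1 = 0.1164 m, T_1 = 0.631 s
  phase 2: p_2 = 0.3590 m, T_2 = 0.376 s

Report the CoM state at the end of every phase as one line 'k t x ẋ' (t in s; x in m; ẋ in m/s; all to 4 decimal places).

phase 1: p=0.1164, T=0.631, ωT=1.848578, cosh=3.254120, sinh=3.096659; start (x,ẋ)=(0.136600, -0.179500) → end (x,ẋ)=(-0.007603, -0.400861)
phase 2: p=0.3590, T=0.376, ωT=1.101530, cosh=1.670564, sinh=1.338201; start (x,ẋ)=(-0.007603, -0.400861) → end (x,ẋ)=(-0.436541, -2.106890)

1 0.6310 -0.0076 -0.4009
2 1.0070 -0.4365 -2.1069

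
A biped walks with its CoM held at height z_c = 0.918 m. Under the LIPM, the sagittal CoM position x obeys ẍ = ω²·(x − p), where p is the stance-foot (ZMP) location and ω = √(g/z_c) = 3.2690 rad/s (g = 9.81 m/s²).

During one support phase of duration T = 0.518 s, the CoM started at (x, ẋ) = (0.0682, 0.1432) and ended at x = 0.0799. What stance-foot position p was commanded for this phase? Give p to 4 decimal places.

p = 0.1253

ωT = 3.2690·0.518 = 1.693342; cosh(ωT) = 2.810763, sinh(ωT) = 2.626860
x(T) = p + (x₀−p)·cosh(ωT) + (ẋ₀/ω)·sinh(ωT) ⇒ p·(1 − cosh) = x(T) − x₀·cosh − (ẋ₀/ω)·sinh
numerator   = 0.0799 − (0.0682)·2.810763 − (0.1432/3.2690)·2.626860 = -0.226865
denominator = 1 − 2.810763 = -1.810763
p = -0.226865 / -1.810763 = 0.1253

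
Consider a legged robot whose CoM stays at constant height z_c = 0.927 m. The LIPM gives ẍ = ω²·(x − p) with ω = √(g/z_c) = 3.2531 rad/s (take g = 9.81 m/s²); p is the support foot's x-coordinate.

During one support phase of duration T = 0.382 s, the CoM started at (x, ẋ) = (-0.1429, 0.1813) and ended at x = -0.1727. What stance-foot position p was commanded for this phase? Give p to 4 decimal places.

p = -0.0080

ωT = 3.2531·0.382 = 1.242684; cosh(ωT) = 1.876755, sinh(ωT) = 1.588146
x(T) = p + (x₀−p)·cosh(ωT) + (ẋ₀/ω)·sinh(ωT) ⇒ p·(1 − cosh) = x(T) − x₀·cosh − (ẋ₀/ω)·sinh
numerator   = -0.1727 − (-0.1429)·1.876755 − (0.1813/3.2531)·1.588146 = 0.006979
denominator = 1 − 1.876755 = -0.876755
p = 0.006979 / -0.876755 = -0.0080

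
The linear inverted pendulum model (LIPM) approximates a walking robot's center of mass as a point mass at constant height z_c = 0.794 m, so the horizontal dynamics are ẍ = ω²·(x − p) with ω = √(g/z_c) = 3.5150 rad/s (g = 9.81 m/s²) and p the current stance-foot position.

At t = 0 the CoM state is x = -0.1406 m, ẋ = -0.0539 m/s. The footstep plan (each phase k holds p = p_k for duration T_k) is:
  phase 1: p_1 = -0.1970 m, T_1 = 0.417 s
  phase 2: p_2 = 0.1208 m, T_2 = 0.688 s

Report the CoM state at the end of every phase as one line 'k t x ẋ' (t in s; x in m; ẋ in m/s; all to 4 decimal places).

phase 1: p=-0.1970, T=0.417, ωT=1.465755, cosh=2.280858, sinh=2.049954; start (x,ẋ)=(-0.140600, -0.053900) → end (x,ẋ)=(-0.099794, 0.283457)
phase 2: p=0.1208, T=0.688, ωT=2.418320, cosh=5.658027, sinh=5.568956; start (x,ẋ)=(-0.099794, 0.283457) → end (x,ẋ)=(-0.678236, -2.714298)

1 0.4170 -0.0998 0.2835
2 1.1050 -0.6782 -2.7143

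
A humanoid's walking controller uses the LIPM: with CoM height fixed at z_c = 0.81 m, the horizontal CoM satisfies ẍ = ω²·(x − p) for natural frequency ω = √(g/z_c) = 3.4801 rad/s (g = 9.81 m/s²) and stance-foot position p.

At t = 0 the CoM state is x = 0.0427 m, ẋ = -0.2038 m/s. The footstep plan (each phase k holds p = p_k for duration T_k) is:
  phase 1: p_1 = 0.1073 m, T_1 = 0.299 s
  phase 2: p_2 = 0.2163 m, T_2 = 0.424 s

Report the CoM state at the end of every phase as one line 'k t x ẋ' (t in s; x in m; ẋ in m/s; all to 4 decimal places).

1 0.2990 -0.0681 -0.6029
2 0.7230 -0.7972 -3.4385

phase 1: p=0.1073, T=0.299, ωT=1.040550, cosh=1.592017, sinh=1.238756; start (x,ẋ)=(0.042700, -0.203800) → end (x,ẋ)=(-0.068088, -0.602943)
phase 2: p=0.2163, T=0.424, ωT=1.475562, cosh=2.301072, sinh=2.072422; start (x,ẋ)=(-0.068088, -0.602943) → end (x,ẋ)=(-0.797154, -3.438488)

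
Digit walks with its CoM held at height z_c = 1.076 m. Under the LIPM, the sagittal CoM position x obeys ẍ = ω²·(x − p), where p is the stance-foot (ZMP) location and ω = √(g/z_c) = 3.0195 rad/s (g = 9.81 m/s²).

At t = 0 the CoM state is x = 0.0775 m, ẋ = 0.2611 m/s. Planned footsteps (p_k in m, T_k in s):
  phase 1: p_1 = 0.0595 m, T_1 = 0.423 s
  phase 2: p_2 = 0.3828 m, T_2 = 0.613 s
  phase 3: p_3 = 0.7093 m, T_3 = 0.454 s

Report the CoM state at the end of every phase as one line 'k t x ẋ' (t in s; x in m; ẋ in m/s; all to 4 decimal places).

phase 1: p=0.0595, T=0.423, ωT=1.277249, cosh=1.932780, sinh=1.653977; start (x,ẋ)=(0.077500, 0.261100) → end (x,ẋ)=(0.237312, 0.594544)
phase 2: p=0.3828, T=0.613, ωT=1.850953, cosh=3.261487, sinh=3.104400; start (x,ẋ)=(0.237312, 0.594544) → end (x,ẋ)=(0.519552, 0.575328)
phase 3: p=0.7093, T=0.454, ωT=1.370853, cosh=2.096300, sinh=1.842409; start (x,ẋ)=(0.519552, 0.575328) → end (x,ẋ)=(0.662580, 0.150464)

1 0.4230 0.2373 0.5945
2 1.0360 0.5196 0.5753
3 1.4900 0.6626 0.1505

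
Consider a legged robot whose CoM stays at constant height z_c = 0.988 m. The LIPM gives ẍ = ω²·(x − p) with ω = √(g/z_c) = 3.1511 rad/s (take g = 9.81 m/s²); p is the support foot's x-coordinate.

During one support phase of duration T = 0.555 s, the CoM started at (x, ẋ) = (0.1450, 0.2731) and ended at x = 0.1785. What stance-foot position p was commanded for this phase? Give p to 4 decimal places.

p = 0.2511

ωT = 3.1511·0.555 = 1.748861; cosh(ωT) = 2.961011, sinh(ωT) = 2.787038
x(T) = p + (x₀−p)·cosh(ωT) + (ẋ₀/ω)·sinh(ωT) ⇒ p·(1 − cosh) = x(T) − x₀·cosh − (ẋ₀/ω)·sinh
numerator   = 0.1785 − (0.1450)·2.961011 − (0.2731/3.1511)·2.787038 = -0.492394
denominator = 1 − 2.961011 = -1.961011
p = -0.492394 / -1.961011 = 0.2511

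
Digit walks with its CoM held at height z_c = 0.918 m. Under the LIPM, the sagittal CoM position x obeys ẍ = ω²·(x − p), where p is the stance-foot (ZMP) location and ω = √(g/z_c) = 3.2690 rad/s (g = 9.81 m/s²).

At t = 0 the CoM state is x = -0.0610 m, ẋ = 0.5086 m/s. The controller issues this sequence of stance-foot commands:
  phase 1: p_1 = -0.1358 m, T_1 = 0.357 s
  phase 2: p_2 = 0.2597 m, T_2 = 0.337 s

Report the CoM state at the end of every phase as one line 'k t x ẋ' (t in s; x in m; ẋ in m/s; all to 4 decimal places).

1 0.3570 0.2217 1.2508
2 0.6940 0.7083 1.9233

phase 1: p=-0.1358, T=0.357, ωT=1.167033, cosh=1.761868, sinh=1.450579; start (x,ẋ)=(-0.061000, 0.508600) → end (x,ẋ)=(0.221673, 1.250783)
phase 2: p=0.2597, T=0.337, ωT=1.101653, cosh=1.670729, sinh=1.338407; start (x,ẋ)=(0.221673, 1.250783) → end (x,ẋ)=(0.708268, 1.923341)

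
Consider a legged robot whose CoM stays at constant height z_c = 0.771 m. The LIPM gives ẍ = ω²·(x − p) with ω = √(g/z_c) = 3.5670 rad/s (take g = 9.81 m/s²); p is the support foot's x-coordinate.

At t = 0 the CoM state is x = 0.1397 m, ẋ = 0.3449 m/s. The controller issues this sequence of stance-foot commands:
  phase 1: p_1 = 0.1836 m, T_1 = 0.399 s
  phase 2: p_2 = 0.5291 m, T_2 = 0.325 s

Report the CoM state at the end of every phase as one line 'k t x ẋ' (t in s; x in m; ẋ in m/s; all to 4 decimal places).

phase 1: p=0.1836, T=0.399, ωT=1.423233, cosh=2.195726, sinh=1.954792; start (x,ẋ)=(0.139700, 0.344900) → end (x,ẋ)=(0.276220, 0.451202)
phase 2: p=0.5291, T=0.325, ωT=1.159275, cosh=1.750667, sinh=1.436954; start (x,ẋ)=(0.276220, 0.451202) → end (x,ẋ)=(0.268157, -0.506259)

1 0.3990 0.2762 0.4512
2 0.7240 0.2682 -0.5063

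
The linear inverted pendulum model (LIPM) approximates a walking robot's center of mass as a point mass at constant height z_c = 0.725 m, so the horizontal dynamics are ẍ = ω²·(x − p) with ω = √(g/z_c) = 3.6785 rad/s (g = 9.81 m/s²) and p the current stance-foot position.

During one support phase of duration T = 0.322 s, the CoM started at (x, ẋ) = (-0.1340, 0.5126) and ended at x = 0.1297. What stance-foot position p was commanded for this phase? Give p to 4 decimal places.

ωT = 3.6785·0.322 = 1.184477; cosh(ωT) = 1.787441, sinh(ωT) = 1.481535
x(T) = p + (x₀−p)·cosh(ωT) + (ẋ₀/ω)·sinh(ωT) ⇒ p·(1 − cosh) = x(T) − x₀·cosh − (ẋ₀/ω)·sinh
numerator   = 0.1297 − (-0.1340)·1.787441 − (0.5126/3.6785)·1.481535 = 0.162765
denominator = 1 − 1.787441 = -0.787441
p = 0.162765 / -0.787441 = -0.2067

p = -0.2067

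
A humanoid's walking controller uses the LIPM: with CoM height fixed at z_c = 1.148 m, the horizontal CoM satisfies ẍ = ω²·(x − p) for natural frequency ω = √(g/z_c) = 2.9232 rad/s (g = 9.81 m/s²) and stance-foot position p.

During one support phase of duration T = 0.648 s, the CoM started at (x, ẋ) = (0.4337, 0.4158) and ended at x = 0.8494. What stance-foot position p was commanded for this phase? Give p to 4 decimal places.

ωT = 2.9232·0.648 = 1.894234; cosh(ωT) = 3.398943, sinh(ωT) = 3.248509
x(T) = p + (x₀−p)·cosh(ωT) + (ẋ₀/ω)·sinh(ωT) ⇒ p·(1 − cosh) = x(T) − x₀·cosh − (ẋ₀/ω)·sinh
numerator   = 0.8494 − (0.4337)·3.398943 − (0.4158/2.9232)·3.248509 = -1.086794
denominator = 1 − 3.398943 = -2.398943
p = -1.086794 / -2.398943 = 0.4530

p = 0.4530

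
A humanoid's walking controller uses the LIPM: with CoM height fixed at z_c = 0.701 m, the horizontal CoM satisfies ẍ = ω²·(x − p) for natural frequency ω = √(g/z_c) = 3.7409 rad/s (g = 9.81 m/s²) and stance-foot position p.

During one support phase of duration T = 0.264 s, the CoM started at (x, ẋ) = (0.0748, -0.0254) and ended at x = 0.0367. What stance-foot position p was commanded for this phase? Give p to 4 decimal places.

ωT = 3.7409·0.264 = 0.987598; cosh(ωT) = 1.528624, sinh(ωT) = 1.156153
x(T) = p + (x₀−p)·cosh(ωT) + (ẋ₀/ω)·sinh(ωT) ⇒ p·(1 − cosh) = x(T) − x₀·cosh − (ẋ₀/ω)·sinh
numerator   = 0.0367 − (0.0748)·1.528624 − (-0.0254/3.7409)·1.156153 = -0.069791
denominator = 1 − 1.528624 = -0.528624
p = -0.069791 / -0.528624 = 0.1320

p = 0.1320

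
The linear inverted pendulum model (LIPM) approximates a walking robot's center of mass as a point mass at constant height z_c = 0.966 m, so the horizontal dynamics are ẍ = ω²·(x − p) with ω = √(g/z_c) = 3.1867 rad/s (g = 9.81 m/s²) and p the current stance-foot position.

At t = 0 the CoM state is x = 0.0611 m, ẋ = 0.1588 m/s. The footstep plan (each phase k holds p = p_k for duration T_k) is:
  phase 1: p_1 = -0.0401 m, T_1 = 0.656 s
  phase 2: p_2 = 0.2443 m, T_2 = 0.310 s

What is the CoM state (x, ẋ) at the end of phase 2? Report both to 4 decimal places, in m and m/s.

phase 1: p=-0.0401, T=0.656, ωT=2.090475, cosh=4.106193, sinh=3.982565; start (x,ẋ)=(0.061100, 0.158800) → end (x,ẋ)=(0.573906, 1.936417)
phase 2: p=0.2443, T=0.310, ωT=0.987877, cosh=1.528947, sinh=1.156580; start (x,ẋ)=(0.573906, 1.936417) → end (x,ẋ)=(1.451053, 4.175500)

x = 1.4511, ẋ = 4.1755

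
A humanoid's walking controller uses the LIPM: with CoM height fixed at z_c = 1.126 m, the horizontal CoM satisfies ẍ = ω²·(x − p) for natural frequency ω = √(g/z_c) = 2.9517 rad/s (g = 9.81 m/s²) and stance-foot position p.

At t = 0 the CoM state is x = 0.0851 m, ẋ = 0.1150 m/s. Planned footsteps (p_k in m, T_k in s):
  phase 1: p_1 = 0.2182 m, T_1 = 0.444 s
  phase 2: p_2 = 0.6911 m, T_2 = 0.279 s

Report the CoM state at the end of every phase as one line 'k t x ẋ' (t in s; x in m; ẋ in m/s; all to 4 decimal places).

phase 1: p=0.2182, T=0.444, ωT=1.310555, cosh=1.988950, sinh=1.719280; start (x,ẋ)=(0.085100, 0.115000) → end (x,ẋ)=(0.020455, -0.446726)
phase 2: p=0.6911, T=0.279, ωT=0.823524, cosh=1.358699, sinh=0.919817; start (x,ẋ)=(0.020455, -0.446726) → end (x,ẋ)=(-0.359315, -2.427784)

1 0.4440 0.0205 -0.4467
2 0.7230 -0.3593 -2.4278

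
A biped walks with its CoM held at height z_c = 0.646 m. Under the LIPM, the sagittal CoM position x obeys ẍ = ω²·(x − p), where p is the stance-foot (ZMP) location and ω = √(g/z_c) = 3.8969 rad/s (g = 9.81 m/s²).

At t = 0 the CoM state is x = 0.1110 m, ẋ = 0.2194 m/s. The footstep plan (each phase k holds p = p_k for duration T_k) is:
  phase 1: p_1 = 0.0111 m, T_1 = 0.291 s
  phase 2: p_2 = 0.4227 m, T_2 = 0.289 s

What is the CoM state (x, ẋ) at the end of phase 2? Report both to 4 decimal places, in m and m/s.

phase 1: p=0.0111, T=0.291, ωT=1.133998, cosh=1.714901, sinh=1.393157; start (x,ẋ)=(0.111000, 0.219400) → end (x,ẋ)=(0.260855, 0.918606)
phase 2: p=0.4227, T=0.289, ωT=1.126204, cosh=1.704095, sinh=1.379833; start (x,ẋ)=(0.260855, 0.918606) → end (x,ẋ)=(0.472165, 0.695138)

x = 0.4722, ẋ = 0.6951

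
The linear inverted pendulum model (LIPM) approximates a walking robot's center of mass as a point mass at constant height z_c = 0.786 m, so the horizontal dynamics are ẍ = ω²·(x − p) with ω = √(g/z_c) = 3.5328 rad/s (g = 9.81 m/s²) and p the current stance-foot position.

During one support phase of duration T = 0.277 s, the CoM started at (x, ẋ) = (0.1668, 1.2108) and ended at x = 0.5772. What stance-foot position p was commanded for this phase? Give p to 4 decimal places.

p = 0.1304

ωT = 3.5328·0.277 = 0.978586; cosh(ωT) = 1.518266, sinh(ωT) = 1.142424
x(T) = p + (x₀−p)·cosh(ωT) + (ẋ₀/ω)·sinh(ωT) ⇒ p·(1 − cosh) = x(T) − x₀·cosh − (ẋ₀/ω)·sinh
numerator   = 0.5772 − (0.1668)·1.518266 − (1.2108/3.5328)·1.142424 = -0.067591
denominator = 1 − 1.518266 = -0.518266
p = -0.067591 / -0.518266 = 0.1304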